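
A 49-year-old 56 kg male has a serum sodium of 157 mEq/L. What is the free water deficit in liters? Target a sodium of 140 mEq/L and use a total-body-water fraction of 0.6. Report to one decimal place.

4.1 L

TBW = 0.6 · 56 = 33.6 L
Free water deficit = TBW · (Na/140 − 1)
= 33.6 · (157/140 − 1)
= 33.6 · 0.1214
= 4.08 L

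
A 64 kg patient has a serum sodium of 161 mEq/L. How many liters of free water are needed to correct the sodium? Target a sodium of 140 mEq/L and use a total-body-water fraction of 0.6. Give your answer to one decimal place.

TBW = 0.6 · 64 = 38.4 L
Free water deficit = TBW · (Na/140 − 1)
= 38.4 · (161/140 − 1)
= 38.4 · 0.15
= 5.76 L

5.8 L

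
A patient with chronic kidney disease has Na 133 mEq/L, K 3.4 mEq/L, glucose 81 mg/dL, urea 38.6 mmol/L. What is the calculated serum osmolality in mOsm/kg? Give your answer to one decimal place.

Calculated osmolality = 2·Na + glucose/18 + urea
= 2·133 + 81/18 + 38.6
= 266 + 4.50 + 38.60
= 309.1 mOsm/kg

309.1 mOsm/kg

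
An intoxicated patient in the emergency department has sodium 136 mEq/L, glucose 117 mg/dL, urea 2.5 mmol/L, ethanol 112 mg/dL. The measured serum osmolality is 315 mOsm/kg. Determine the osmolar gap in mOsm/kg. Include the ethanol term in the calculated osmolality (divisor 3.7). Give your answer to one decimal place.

3.7 mOsm/kg

Calculated osmolality = 2·Na + glucose/18 + urea + ethanol/3.7
= 2·136 + 117/18 + 2.5 + 112/3.7
= 272 + 6.50 + 2.50 + 30.27
= 311.27 mOsm/kg ≈ 311.3 mOsm/kg
Osmolar gap = measured − calculated = 315 − 311.3 = 3.7 mOsm/kg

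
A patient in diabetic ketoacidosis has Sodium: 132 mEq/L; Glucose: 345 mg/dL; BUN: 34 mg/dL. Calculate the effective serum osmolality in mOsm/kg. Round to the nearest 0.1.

283.2 mOsm/kg

Effective osmolality excludes urea (freely permeant across cell membranes):
2·Na + glucose/18
= 2·132 + 345/18
= 264 + 19.17
= 283.17 mOsm/kg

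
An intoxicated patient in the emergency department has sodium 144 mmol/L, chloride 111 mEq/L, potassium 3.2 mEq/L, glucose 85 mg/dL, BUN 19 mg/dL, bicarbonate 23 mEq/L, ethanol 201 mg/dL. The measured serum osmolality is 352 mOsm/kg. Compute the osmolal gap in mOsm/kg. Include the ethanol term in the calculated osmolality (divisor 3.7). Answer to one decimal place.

Calculated osmolality = 2·Na + glucose/18 + BUN/2.8 + ethanol/3.7
= 2·144 + 85/18 + 19/2.8 + 201/3.7
= 288 + 4.72 + 6.79 + 54.32
= 353.83 mOsm/kg ≈ 353.8 mOsm/kg
Osmolar gap = measured − calculated = 352 − 353.8 = -1.8 mOsm/kg

-1.8 mOsm/kg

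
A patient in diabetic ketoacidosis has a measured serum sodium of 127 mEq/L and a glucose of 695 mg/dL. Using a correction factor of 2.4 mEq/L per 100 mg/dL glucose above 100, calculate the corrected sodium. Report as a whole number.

Corrected Na = measured Na + 2.4 · (glucose − 100)/100
= 127 + 2.4 · (695 − 100)/100
= 127 + 14.3
= 141.3 mEq/L

141 mEq/L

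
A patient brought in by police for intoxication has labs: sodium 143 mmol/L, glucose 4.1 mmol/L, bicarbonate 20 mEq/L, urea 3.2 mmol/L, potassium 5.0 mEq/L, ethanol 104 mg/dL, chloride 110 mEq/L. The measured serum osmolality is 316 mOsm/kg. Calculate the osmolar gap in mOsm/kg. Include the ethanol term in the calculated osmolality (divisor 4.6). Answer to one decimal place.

Calculated osmolality = 2·Na + glucose + urea + ethanol/4.6
= 2·143 + 4.1 + 3.2 + 104/4.6
= 286 + 4.10 + 3.20 + 22.61
= 315.91 mOsm/kg ≈ 315.9 mOsm/kg
Osmolar gap = measured − calculated = 316 − 315.9 = 0.1 mOsm/kg

0.1 mOsm/kg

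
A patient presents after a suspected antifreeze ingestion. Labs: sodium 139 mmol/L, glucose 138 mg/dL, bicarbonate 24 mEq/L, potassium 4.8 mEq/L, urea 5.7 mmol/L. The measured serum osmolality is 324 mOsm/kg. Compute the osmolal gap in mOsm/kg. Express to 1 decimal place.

Calculated osmolality = 2·Na + glucose/18 + urea
= 2·139 + 138/18 + 5.7
= 278 + 7.67 + 5.70
= 291.37 mOsm/kg ≈ 291.4 mOsm/kg
Osmolar gap = measured − calculated = 324 − 291.4 = 32.6 mOsm/kg

32.6 mOsm/kg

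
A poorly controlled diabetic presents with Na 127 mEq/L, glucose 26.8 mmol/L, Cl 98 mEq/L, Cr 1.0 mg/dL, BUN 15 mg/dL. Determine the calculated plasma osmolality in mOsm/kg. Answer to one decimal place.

Calculated osmolality = 2·Na + glucose + BUN/2.8
= 2·127 + 26.8 + 15/2.8
= 254 + 26.80 + 5.36
= 286.16 mOsm/kg

286.2 mOsm/kg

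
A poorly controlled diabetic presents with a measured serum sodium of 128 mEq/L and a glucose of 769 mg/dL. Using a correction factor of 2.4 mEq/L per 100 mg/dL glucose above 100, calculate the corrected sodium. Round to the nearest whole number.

Corrected Na = measured Na + 2.4 · (glucose − 100)/100
= 128 + 2.4 · (769 − 100)/100
= 128 + 16.1
= 144.1 mEq/L

144 mEq/L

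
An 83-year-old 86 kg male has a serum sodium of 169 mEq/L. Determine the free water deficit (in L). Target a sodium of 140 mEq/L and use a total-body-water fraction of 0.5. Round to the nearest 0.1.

8.9 L

TBW = 0.5 · 86 = 43 L
Free water deficit = TBW · (Na/140 − 1)
= 43 · (169/140 − 1)
= 43 · 0.2071
= 8.91 L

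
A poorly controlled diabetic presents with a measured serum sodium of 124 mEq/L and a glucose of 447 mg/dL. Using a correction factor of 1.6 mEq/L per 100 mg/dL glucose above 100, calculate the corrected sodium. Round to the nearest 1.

Corrected Na = measured Na + 1.6 · (glucose − 100)/100
= 124 + 1.6 · (447 − 100)/100
= 124 + 5.6
= 129.6 mEq/L

130 mEq/L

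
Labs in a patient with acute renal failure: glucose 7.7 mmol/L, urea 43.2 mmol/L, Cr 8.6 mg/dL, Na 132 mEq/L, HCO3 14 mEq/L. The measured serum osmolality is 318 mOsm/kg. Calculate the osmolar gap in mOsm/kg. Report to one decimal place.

3.1 mOsm/kg

Calculated osmolality = 2·Na + glucose + urea
= 2·132 + 7.7 + 43.2
= 264 + 7.70 + 43.20
= 314.9 mOsm/kg ≈ 314.9 mOsm/kg
Osmolar gap = measured − calculated = 318 − 314.9 = 3.1 mOsm/kg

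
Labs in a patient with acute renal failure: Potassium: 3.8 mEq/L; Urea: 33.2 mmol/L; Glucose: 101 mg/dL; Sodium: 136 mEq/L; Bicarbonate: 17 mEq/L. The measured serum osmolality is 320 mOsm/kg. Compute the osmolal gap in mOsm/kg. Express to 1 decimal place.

Calculated osmolality = 2·Na + glucose/18 + urea
= 2·136 + 101/18 + 33.2
= 272 + 5.61 + 33.20
= 310.81 mOsm/kg ≈ 310.8 mOsm/kg
Osmolar gap = measured − calculated = 320 − 310.8 = 9.2 mOsm/kg

9.2 mOsm/kg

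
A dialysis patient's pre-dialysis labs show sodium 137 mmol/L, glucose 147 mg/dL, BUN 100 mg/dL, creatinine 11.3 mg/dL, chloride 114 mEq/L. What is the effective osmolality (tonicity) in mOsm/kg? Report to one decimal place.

282.2 mOsm/kg

Effective osmolality excludes urea (freely permeant across cell membranes):
2·Na + glucose/18
= 2·137 + 147/18
= 274 + 8.17
= 282.17 mOsm/kg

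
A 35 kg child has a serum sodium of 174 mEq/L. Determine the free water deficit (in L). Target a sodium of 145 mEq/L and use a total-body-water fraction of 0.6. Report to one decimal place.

TBW = 0.6 · 35 = 21 L
Free water deficit = TBW · (Na/145 − 1)
= 21 · (174/145 − 1)
= 21 · 0.2
= 4.2 L

4.2 L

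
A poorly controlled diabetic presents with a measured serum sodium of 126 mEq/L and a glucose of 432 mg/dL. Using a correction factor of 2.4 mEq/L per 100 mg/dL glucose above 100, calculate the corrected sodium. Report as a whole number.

Corrected Na = measured Na + 2.4 · (glucose − 100)/100
= 126 + 2.4 · (432 − 100)/100
= 126 + 8
= 134 mEq/L

134 mEq/L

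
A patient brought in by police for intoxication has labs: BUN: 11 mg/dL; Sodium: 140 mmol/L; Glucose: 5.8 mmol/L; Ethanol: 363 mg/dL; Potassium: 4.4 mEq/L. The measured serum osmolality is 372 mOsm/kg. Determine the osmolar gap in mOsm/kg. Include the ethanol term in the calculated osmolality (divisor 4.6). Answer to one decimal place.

Calculated osmolality = 2·Na + glucose + BUN/2.8 + ethanol/4.6
= 2·140 + 5.8 + 11/2.8 + 363/4.6
= 280 + 5.80 + 3.93 + 78.91
= 368.64 mOsm/kg ≈ 368.6 mOsm/kg
Osmolar gap = measured − calculated = 372 − 368.6 = 3.4 mOsm/kg

3.4 mOsm/kg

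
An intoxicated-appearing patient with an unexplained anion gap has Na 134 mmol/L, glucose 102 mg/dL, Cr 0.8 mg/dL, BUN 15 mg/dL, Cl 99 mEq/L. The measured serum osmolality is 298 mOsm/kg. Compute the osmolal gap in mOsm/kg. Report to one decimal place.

Calculated osmolality = 2·Na + glucose/18 + BUN/2.8
= 2·134 + 102/18 + 15/2.8
= 268 + 5.67 + 5.36
= 279.03 mOsm/kg ≈ 279.0 mOsm/kg
Osmolar gap = measured − calculated = 298 − 279.0 = 19.0 mOsm/kg

19.0 mOsm/kg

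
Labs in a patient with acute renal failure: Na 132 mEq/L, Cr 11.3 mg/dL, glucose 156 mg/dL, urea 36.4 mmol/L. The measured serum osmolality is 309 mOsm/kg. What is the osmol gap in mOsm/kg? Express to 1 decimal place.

Calculated osmolality = 2·Na + glucose/18 + urea
= 2·132 + 156/18 + 36.4
= 264 + 8.67 + 36.40
= 309.07 mOsm/kg ≈ 309.1 mOsm/kg
Osmolar gap = measured − calculated = 309 − 309.1 = -0.1 mOsm/kg

-0.1 mOsm/kg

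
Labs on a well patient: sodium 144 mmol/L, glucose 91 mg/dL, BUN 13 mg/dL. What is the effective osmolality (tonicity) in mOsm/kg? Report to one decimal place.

Effective osmolality excludes urea (freely permeant across cell membranes):
2·Na + glucose/18
= 2·144 + 91/18
= 288 + 5.06
= 293.06 mOsm/kg

293.1 mOsm/kg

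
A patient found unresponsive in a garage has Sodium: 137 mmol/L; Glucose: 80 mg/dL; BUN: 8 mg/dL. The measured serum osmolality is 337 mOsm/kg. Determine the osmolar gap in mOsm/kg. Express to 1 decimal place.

55.7 mOsm/kg

Calculated osmolality = 2·Na + glucose/18 + BUN/2.8
= 2·137 + 80/18 + 8/2.8
= 274 + 4.44 + 2.86
= 281.3 mOsm/kg ≈ 281.3 mOsm/kg
Osmolar gap = measured − calculated = 337 − 281.3 = 55.7 mOsm/kg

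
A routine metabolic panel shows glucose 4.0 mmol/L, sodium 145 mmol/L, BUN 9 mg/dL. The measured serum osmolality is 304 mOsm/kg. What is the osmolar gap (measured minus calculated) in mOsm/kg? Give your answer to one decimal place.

6.8 mOsm/kg

Calculated osmolality = 2·Na + glucose + BUN/2.8
= 2·145 + 4 + 9/2.8
= 290 + 4 + 3.21
= 297.21 mOsm/kg ≈ 297.2 mOsm/kg
Osmolar gap = measured − calculated = 304 − 297.2 = 6.8 mOsm/kg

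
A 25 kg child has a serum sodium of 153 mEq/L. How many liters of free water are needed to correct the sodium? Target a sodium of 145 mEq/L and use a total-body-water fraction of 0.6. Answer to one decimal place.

TBW = 0.6 · 25 = 15 L
Free water deficit = TBW · (Na/145 − 1)
= 15 · (153/145 − 1)
= 15 · 0.0552
= 0.83 L

0.8 L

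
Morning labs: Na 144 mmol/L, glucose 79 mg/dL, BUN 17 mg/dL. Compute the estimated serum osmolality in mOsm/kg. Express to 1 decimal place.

298.5 mOsm/kg

Calculated osmolality = 2·Na + glucose/18 + BUN/2.8
= 2·144 + 79/18 + 17/2.8
= 288 + 4.39 + 6.07
= 298.46 mOsm/kg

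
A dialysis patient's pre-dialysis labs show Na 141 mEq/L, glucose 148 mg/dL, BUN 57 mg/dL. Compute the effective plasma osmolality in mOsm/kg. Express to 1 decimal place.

Effective osmolality excludes urea (freely permeant across cell membranes):
2·Na + glucose/18
= 2·141 + 148/18
= 282 + 8.22
= 290.22 mOsm/kg

290.2 mOsm/kg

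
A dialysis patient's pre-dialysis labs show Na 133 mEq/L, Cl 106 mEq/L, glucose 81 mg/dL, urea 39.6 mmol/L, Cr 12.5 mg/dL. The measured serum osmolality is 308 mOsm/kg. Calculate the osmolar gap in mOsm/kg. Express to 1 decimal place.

Calculated osmolality = 2·Na + glucose/18 + urea
= 2·133 + 81/18 + 39.6
= 266 + 4.50 + 39.60
= 310.1 mOsm/kg ≈ 310.1 mOsm/kg
Osmolar gap = measured − calculated = 308 − 310.1 = -2.1 mOsm/kg

-2.1 mOsm/kg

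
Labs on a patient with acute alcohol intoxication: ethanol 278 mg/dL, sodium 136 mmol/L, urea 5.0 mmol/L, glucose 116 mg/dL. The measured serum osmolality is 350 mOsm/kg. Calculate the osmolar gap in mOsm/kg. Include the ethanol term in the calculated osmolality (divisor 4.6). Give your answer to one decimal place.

Calculated osmolality = 2·Na + glucose/18 + urea + ethanol/4.6
= 2·136 + 116/18 + 5 + 278/4.6
= 272 + 6.44 + 5 + 60.43
= 343.87 mOsm/kg ≈ 343.9 mOsm/kg
Osmolar gap = measured − calculated = 350 − 343.9 = 6.1 mOsm/kg

6.1 mOsm/kg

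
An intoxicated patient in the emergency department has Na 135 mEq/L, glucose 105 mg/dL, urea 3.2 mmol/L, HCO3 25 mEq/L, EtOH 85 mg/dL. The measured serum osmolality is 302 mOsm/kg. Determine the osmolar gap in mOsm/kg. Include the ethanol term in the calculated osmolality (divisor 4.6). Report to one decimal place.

Calculated osmolality = 2·Na + glucose/18 + urea + ethanol/4.6
= 2·135 + 105/18 + 3.2 + 85/4.6
= 270 + 5.83 + 3.20 + 18.48
= 297.51 mOsm/kg ≈ 297.5 mOsm/kg
Osmolar gap = measured − calculated = 302 − 297.5 = 4.5 mOsm/kg

4.5 mOsm/kg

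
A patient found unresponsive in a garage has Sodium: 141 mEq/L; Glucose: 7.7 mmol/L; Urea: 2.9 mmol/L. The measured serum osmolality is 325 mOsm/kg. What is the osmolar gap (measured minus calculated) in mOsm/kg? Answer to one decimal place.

Calculated osmolality = 2·Na + glucose + urea
= 2·141 + 7.7 + 2.9
= 282 + 7.70 + 2.90
= 292.6 mOsm/kg ≈ 292.6 mOsm/kg
Osmolar gap = measured − calculated = 325 − 292.6 = 32.4 mOsm/kg

32.4 mOsm/kg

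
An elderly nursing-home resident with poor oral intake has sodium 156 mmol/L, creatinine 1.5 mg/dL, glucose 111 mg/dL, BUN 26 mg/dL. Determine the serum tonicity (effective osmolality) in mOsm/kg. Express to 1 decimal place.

Effective osmolality excludes urea (freely permeant across cell membranes):
2·Na + glucose/18
= 2·156 + 111/18
= 312 + 6.17
= 318.17 mOsm/kg

318.2 mOsm/kg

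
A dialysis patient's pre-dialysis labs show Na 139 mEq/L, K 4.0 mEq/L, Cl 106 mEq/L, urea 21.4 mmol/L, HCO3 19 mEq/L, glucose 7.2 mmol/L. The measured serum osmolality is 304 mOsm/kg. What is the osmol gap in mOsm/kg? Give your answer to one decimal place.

Calculated osmolality = 2·Na + glucose + urea
= 2·139 + 7.2 + 21.4
= 278 + 7.20 + 21.40
= 306.6 mOsm/kg ≈ 306.6 mOsm/kg
Osmolar gap = measured − calculated = 304 − 306.6 = -2.6 mOsm/kg

-2.6 mOsm/kg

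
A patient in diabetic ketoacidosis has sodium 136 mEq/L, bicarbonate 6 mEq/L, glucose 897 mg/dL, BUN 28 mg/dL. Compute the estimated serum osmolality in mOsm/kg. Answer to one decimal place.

Calculated osmolality = 2·Na + glucose/18 + BUN/2.8
= 2·136 + 897/18 + 28/2.8
= 272 + 49.83 + 10
= 331.83 mOsm/kg

331.8 mOsm/kg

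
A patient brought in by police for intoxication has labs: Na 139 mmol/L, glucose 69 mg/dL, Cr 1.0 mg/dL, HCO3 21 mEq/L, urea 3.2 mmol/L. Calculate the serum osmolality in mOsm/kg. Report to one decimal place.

Calculated osmolality = 2·Na + glucose/18 + urea
= 2·139 + 69/18 + 3.2
= 278 + 3.83 + 3.20
= 285.03 mOsm/kg

285.0 mOsm/kg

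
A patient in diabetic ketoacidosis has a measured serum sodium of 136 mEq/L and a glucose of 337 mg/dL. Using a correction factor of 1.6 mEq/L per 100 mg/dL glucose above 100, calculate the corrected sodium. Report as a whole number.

140 mEq/L

Corrected Na = measured Na + 1.6 · (glucose − 100)/100
= 136 + 1.6 · (337 − 100)/100
= 136 + 3.8
= 139.8 mEq/L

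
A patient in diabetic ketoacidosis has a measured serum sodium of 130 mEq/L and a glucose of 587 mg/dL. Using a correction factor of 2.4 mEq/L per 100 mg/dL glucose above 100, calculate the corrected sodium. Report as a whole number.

Corrected Na = measured Na + 2.4 · (glucose − 100)/100
= 130 + 2.4 · (587 − 100)/100
= 130 + 11.7
= 141.7 mEq/L

142 mEq/L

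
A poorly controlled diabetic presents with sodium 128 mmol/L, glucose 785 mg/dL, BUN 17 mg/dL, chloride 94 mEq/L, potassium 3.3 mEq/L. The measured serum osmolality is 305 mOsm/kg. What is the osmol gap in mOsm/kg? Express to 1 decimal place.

Calculated osmolality = 2·Na + glucose/18 + BUN/2.8
= 2·128 + 785/18 + 17/2.8
= 256 + 43.61 + 6.07
= 305.68 mOsm/kg ≈ 305.7 mOsm/kg
Osmolar gap = measured − calculated = 305 − 305.7 = -0.7 mOsm/kg

-0.7 mOsm/kg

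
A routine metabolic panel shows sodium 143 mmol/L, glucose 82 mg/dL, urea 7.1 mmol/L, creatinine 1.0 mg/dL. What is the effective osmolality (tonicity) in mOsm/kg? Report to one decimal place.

290.6 mOsm/kg

Effective osmolality excludes urea (freely permeant across cell membranes):
2·Na + glucose/18
= 2·143 + 82/18
= 286 + 4.56
= 290.56 mOsm/kg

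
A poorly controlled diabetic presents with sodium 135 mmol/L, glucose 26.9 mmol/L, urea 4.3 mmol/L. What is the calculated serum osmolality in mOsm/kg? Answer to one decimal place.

301.2 mOsm/kg

Calculated osmolality = 2·Na + glucose + urea
= 2·135 + 26.9 + 4.3
= 270 + 26.90 + 4.30
= 301.2 mOsm/kg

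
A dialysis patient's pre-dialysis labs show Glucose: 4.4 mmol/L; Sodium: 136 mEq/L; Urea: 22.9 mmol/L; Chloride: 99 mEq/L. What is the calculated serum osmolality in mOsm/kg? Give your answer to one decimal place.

299.3 mOsm/kg

Calculated osmolality = 2·Na + glucose + urea
= 2·136 + 4.4 + 22.9
= 272 + 4.40 + 22.90
= 299.3 mOsm/kg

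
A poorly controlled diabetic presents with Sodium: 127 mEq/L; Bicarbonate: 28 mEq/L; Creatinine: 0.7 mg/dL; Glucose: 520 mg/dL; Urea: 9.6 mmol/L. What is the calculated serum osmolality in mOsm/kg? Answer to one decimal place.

Calculated osmolality = 2·Na + glucose/18 + urea
= 2·127 + 520/18 + 9.6
= 254 + 28.89 + 9.60
= 292.49 mOsm/kg

292.5 mOsm/kg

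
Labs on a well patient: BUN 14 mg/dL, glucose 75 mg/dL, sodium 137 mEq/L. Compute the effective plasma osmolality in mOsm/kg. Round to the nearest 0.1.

278.2 mOsm/kg

Effective osmolality excludes urea (freely permeant across cell membranes):
2·Na + glucose/18
= 2·137 + 75/18
= 274 + 4.17
= 278.17 mOsm/kg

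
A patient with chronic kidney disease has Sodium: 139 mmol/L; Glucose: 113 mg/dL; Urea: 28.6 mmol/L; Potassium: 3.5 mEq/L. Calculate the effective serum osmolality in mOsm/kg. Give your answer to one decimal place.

Effective osmolality excludes urea (freely permeant across cell membranes):
2·Na + glucose/18
= 2·139 + 113/18
= 278 + 6.28
= 284.28 mOsm/kg

284.3 mOsm/kg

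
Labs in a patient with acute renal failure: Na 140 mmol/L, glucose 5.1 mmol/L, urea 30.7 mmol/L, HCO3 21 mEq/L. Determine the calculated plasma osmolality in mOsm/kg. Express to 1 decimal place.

315.8 mOsm/kg

Calculated osmolality = 2·Na + glucose + urea
= 2·140 + 5.1 + 30.7
= 280 + 5.10 + 30.70
= 315.8 mOsm/kg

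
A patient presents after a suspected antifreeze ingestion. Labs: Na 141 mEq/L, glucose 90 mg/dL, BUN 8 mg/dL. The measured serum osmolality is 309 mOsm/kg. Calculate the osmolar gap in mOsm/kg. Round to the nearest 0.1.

Calculated osmolality = 2·Na + glucose/18 + BUN/2.8
= 2·141 + 90/18 + 8/2.8
= 282 + 5 + 2.86
= 289.86 mOsm/kg ≈ 289.9 mOsm/kg
Osmolar gap = measured − calculated = 309 − 289.9 = 19.1 mOsm/kg

19.1 mOsm/kg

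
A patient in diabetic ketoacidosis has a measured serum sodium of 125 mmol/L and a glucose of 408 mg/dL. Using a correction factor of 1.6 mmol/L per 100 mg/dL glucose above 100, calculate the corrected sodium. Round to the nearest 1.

130 mmol/L

Corrected Na = measured Na + 1.6 · (glucose − 100)/100
= 125 + 1.6 · (408 − 100)/100
= 125 + 4.9
= 129.9 mmol/L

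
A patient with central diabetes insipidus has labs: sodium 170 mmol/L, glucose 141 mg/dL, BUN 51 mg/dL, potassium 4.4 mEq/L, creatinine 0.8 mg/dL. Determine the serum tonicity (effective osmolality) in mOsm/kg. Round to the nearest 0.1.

Effective osmolality excludes urea (freely permeant across cell membranes):
2·Na + glucose/18
= 2·170 + 141/18
= 340 + 7.83
= 347.83 mOsm/kg

347.8 mOsm/kg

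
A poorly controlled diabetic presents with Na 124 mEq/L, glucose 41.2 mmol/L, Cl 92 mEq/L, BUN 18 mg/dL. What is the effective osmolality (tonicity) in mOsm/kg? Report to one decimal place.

289.2 mOsm/kg

Effective osmolality excludes urea (freely permeant across cell membranes):
2·Na + glucose
= 2·124 + 41.2
= 248 + 41.2
= 289.2 mOsm/kg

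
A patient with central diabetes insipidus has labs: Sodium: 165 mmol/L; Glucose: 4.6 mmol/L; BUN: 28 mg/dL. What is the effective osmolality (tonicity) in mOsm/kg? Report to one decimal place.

Effective osmolality excludes urea (freely permeant across cell membranes):
2·Na + glucose
= 2·165 + 4.6
= 330 + 4.6
= 334.6 mOsm/kg

334.6 mOsm/kg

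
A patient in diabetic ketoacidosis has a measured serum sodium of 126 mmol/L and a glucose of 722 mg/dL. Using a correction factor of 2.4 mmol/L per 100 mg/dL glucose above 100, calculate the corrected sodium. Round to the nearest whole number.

Corrected Na = measured Na + 2.4 · (glucose − 100)/100
= 126 + 2.4 · (722 − 100)/100
= 126 + 14.9
= 140.9 mmol/L

141 mmol/L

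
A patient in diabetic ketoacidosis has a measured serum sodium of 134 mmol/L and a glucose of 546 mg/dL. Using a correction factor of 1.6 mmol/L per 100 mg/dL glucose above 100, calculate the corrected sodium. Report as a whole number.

Corrected Na = measured Na + 1.6 · (glucose − 100)/100
= 134 + 1.6 · (546 − 100)/100
= 134 + 7.1
= 141.1 mmol/L

141 mmol/L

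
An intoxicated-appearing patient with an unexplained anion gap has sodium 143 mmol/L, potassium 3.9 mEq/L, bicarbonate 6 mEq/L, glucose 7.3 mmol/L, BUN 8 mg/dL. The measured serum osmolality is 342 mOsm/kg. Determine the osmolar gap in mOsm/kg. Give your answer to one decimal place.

Calculated osmolality = 2·Na + glucose + BUN/2.8
= 2·143 + 7.3 + 8/2.8
= 286 + 7.30 + 2.86
= 296.16 mOsm/kg ≈ 296.2 mOsm/kg
Osmolar gap = measured − calculated = 342 − 296.2 = 45.8 mOsm/kg

45.8 mOsm/kg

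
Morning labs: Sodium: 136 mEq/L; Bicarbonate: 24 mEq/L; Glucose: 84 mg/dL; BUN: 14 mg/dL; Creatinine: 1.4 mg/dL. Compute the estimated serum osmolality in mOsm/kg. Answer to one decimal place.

Calculated osmolality = 2·Na + glucose/18 + BUN/2.8
= 2·136 + 84/18 + 14/2.8
= 272 + 4.67 + 5
= 281.67 mOsm/kg

281.7 mOsm/kg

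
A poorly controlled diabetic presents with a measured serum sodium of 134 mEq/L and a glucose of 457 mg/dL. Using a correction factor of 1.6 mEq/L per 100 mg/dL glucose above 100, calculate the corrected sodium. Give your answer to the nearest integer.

140 mEq/L

Corrected Na = measured Na + 1.6 · (glucose − 100)/100
= 134 + 1.6 · (457 − 100)/100
= 134 + 5.7
= 139.7 mEq/L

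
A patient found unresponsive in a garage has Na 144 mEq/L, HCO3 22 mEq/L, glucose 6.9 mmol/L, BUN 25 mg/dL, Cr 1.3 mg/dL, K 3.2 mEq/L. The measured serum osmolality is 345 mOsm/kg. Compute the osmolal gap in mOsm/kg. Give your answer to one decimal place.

Calculated osmolality = 2·Na + glucose + BUN/2.8
= 2·144 + 6.9 + 25/2.8
= 288 + 6.90 + 8.93
= 303.83 mOsm/kg ≈ 303.8 mOsm/kg
Osmolar gap = measured − calculated = 345 − 303.8 = 41.2 mOsm/kg

41.2 mOsm/kg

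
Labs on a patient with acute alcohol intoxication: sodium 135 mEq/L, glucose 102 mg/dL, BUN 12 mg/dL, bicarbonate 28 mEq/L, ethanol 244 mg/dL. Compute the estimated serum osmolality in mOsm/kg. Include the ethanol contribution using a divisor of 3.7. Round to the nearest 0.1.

Calculated osmolality = 2·Na + glucose/18 + BUN/2.8 + ethanol/3.7
= 2·135 + 102/18 + 12/2.8 + 244/3.7
= 270 + 5.67 + 4.29 + 65.95
= 345.91 mOsm/kg

345.9 mOsm/kg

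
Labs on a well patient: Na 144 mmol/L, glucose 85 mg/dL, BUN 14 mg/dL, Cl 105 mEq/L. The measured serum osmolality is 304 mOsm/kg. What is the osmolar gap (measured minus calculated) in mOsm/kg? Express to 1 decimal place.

6.3 mOsm/kg

Calculated osmolality = 2·Na + glucose/18 + BUN/2.8
= 2·144 + 85/18 + 14/2.8
= 288 + 4.72 + 5
= 297.72 mOsm/kg ≈ 297.7 mOsm/kg
Osmolar gap = measured − calculated = 304 − 297.7 = 6.3 mOsm/kg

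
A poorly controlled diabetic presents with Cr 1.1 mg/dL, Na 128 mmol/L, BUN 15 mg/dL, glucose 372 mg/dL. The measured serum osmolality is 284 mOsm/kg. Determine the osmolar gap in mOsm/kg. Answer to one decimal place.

Calculated osmolality = 2·Na + glucose/18 + BUN/2.8
= 2·128 + 372/18 + 15/2.8
= 256 + 20.67 + 5.36
= 282.03 mOsm/kg ≈ 282.0 mOsm/kg
Osmolar gap = measured − calculated = 284 − 282.0 = 2.0 mOsm/kg

2.0 mOsm/kg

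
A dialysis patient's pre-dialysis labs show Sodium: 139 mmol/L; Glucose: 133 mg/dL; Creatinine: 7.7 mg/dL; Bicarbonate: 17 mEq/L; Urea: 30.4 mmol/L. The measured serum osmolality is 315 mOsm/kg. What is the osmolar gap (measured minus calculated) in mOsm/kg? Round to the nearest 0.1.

-0.8 mOsm/kg

Calculated osmolality = 2·Na + glucose/18 + urea
= 2·139 + 133/18 + 30.4
= 278 + 7.39 + 30.40
= 315.79 mOsm/kg ≈ 315.8 mOsm/kg
Osmolar gap = measured − calculated = 315 − 315.8 = -0.8 mOsm/kg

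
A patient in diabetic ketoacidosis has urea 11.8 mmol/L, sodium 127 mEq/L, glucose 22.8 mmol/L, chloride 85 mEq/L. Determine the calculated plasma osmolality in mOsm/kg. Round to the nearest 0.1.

Calculated osmolality = 2·Na + glucose + urea
= 2·127 + 22.8 + 11.8
= 254 + 22.80 + 11.80
= 288.6 mOsm/kg

288.6 mOsm/kg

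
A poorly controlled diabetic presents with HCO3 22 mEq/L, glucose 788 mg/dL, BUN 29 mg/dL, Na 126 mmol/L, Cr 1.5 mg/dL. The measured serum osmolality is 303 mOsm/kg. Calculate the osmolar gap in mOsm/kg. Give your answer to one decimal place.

-3.1 mOsm/kg

Calculated osmolality = 2·Na + glucose/18 + BUN/2.8
= 2·126 + 788/18 + 29/2.8
= 252 + 43.78 + 10.36
= 306.14 mOsm/kg ≈ 306.1 mOsm/kg
Osmolar gap = measured − calculated = 303 − 306.1 = -3.1 mOsm/kg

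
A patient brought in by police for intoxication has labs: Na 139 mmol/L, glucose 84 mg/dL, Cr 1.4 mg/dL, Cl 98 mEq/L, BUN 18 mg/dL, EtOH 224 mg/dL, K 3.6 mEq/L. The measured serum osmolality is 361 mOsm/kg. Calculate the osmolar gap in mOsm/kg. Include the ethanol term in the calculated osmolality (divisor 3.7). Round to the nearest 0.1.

Calculated osmolality = 2·Na + glucose/18 + BUN/2.8 + ethanol/3.7
= 2·139 + 84/18 + 18/2.8 + 224/3.7
= 278 + 4.67 + 6.43 + 60.54
= 349.64 mOsm/kg ≈ 349.6 mOsm/kg
Osmolar gap = measured − calculated = 361 − 349.6 = 11.4 mOsm/kg

11.4 mOsm/kg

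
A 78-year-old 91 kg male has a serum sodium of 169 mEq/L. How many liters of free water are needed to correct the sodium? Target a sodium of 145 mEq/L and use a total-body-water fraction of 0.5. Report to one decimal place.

7.5 L

TBW = 0.5 · 91 = 45.5 L
Free water deficit = TBW · (Na/145 − 1)
= 45.5 · (169/145 − 1)
= 45.5 · 0.1655
= 7.53 L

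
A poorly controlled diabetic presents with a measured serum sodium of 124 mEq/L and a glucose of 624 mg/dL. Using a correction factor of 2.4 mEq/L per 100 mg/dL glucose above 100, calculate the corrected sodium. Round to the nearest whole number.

Corrected Na = measured Na + 2.4 · (glucose − 100)/100
= 124 + 2.4 · (624 − 100)/100
= 124 + 12.6
= 136.6 mEq/L

137 mEq/L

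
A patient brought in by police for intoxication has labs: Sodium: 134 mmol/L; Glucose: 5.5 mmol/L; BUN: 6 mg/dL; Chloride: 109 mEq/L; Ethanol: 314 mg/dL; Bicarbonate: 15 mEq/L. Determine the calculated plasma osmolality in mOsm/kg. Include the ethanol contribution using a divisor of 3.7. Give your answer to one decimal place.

Calculated osmolality = 2·Na + glucose + BUN/2.8 + ethanol/3.7
= 2·134 + 5.5 + 6/2.8 + 314/3.7
= 268 + 5.50 + 2.14 + 84.86
= 360.5 mOsm/kg

360.5 mOsm/kg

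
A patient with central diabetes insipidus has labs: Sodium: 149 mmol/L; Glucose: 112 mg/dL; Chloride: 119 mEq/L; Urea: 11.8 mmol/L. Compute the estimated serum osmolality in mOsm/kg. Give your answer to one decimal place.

Calculated osmolality = 2·Na + glucose/18 + urea
= 2·149 + 112/18 + 11.8
= 298 + 6.22 + 11.80
= 316.02 mOsm/kg

316.0 mOsm/kg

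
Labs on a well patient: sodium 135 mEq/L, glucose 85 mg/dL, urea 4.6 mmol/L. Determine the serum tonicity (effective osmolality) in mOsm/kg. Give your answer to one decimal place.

274.7 mOsm/kg

Effective osmolality excludes urea (freely permeant across cell membranes):
2·Na + glucose/18
= 2·135 + 85/18
= 270 + 4.72
= 274.72 mOsm/kg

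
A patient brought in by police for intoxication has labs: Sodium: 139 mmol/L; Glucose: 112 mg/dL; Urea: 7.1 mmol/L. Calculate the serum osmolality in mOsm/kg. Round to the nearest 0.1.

Calculated osmolality = 2·Na + glucose/18 + urea
= 2·139 + 112/18 + 7.1
= 278 + 6.22 + 7.10
= 291.32 mOsm/kg

291.3 mOsm/kg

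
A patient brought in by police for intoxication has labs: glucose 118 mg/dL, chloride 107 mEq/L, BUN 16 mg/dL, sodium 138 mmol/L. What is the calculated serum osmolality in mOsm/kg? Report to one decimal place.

Calculated osmolality = 2·Na + glucose/18 + BUN/2.8
= 2·138 + 118/18 + 16/2.8
= 276 + 6.56 + 5.71
= 288.27 mOsm/kg

288.3 mOsm/kg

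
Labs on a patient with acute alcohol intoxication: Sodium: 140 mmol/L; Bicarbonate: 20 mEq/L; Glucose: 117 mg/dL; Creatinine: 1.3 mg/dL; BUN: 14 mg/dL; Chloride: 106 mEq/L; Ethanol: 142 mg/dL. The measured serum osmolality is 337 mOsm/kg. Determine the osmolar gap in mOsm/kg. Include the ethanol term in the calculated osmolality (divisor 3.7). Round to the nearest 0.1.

7.1 mOsm/kg

Calculated osmolality = 2·Na + glucose/18 + BUN/2.8 + ethanol/3.7
= 2·140 + 117/18 + 14/2.8 + 142/3.7
= 280 + 6.50 + 5 + 38.38
= 329.88 mOsm/kg ≈ 329.9 mOsm/kg
Osmolar gap = measured − calculated = 337 − 329.9 = 7.1 mOsm/kg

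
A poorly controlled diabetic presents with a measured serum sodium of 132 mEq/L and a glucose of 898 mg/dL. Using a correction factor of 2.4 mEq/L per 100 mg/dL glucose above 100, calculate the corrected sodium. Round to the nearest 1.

151 mEq/L

Corrected Na = measured Na + 2.4 · (glucose − 100)/100
= 132 + 2.4 · (898 − 100)/100
= 132 + 19.2
= 151.2 mEq/L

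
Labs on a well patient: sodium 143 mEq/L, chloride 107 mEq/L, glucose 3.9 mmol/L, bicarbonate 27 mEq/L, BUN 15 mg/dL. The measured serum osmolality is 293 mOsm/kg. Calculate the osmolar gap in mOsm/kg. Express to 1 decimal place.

Calculated osmolality = 2·Na + glucose + BUN/2.8
= 2·143 + 3.9 + 15/2.8
= 286 + 3.90 + 5.36
= 295.26 mOsm/kg ≈ 295.3 mOsm/kg
Osmolar gap = measured − calculated = 293 − 295.3 = -2.3 mOsm/kg

-2.3 mOsm/kg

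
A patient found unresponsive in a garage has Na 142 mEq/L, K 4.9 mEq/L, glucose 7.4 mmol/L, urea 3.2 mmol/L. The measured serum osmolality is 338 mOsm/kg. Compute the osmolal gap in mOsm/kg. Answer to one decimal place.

43.4 mOsm/kg

Calculated osmolality = 2·Na + glucose + urea
= 2·142 + 7.4 + 3.2
= 284 + 7.40 + 3.20
= 294.6 mOsm/kg ≈ 294.6 mOsm/kg
Osmolar gap = measured − calculated = 338 − 294.6 = 43.4 mOsm/kg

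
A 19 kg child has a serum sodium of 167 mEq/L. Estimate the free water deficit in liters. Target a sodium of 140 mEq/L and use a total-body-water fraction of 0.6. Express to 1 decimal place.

TBW = 0.6 · 19 = 11.4 L
Free water deficit = TBW · (Na/140 − 1)
= 11.4 · (167/140 − 1)
= 11.4 · 0.1929
= 2.2 L

2.2 L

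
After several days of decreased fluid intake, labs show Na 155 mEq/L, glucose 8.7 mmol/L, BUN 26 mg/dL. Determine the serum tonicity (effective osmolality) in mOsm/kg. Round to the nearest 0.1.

Effective osmolality excludes urea (freely permeant across cell membranes):
2·Na + glucose
= 2·155 + 8.7
= 310 + 8.7
= 318.7 mOsm/kg

318.7 mOsm/kg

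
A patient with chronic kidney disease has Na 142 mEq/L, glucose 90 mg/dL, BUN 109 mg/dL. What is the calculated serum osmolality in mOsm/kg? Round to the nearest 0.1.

Calculated osmolality = 2·Na + glucose/18 + BUN/2.8
= 2·142 + 90/18 + 109/2.8
= 284 + 5 + 38.93
= 327.93 mOsm/kg

327.9 mOsm/kg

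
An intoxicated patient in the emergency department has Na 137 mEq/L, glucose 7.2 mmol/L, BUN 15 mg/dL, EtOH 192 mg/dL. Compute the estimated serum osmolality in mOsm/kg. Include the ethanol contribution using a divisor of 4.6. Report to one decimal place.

328.3 mOsm/kg

Calculated osmolality = 2·Na + glucose + BUN/2.8 + ethanol/4.6
= 2·137 + 7.2 + 15/2.8 + 192/4.6
= 274 + 7.20 + 5.36 + 41.74
= 328.3 mOsm/kg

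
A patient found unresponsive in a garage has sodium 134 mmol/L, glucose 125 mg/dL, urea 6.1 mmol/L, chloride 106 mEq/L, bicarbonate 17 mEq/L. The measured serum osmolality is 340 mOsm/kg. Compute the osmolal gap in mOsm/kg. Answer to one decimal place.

Calculated osmolality = 2·Na + glucose/18 + urea
= 2·134 + 125/18 + 6.1
= 268 + 6.94 + 6.10
= 281.04 mOsm/kg ≈ 281.0 mOsm/kg
Osmolar gap = measured − calculated = 340 − 281.0 = 59.0 mOsm/kg

59.0 mOsm/kg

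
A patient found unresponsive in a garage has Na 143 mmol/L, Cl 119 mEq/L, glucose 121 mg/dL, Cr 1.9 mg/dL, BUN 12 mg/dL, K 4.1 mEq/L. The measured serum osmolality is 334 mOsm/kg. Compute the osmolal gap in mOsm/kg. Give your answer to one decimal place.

37.0 mOsm/kg

Calculated osmolality = 2·Na + glucose/18 + BUN/2.8
= 2·143 + 121/18 + 12/2.8
= 286 + 6.72 + 4.29
= 297.01 mOsm/kg ≈ 297.0 mOsm/kg
Osmolar gap = measured − calculated = 334 − 297.0 = 37.0 mOsm/kg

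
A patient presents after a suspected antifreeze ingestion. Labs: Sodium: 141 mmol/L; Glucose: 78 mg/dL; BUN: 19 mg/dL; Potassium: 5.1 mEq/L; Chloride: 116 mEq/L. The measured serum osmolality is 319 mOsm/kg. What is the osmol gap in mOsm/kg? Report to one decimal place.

Calculated osmolality = 2·Na + glucose/18 + BUN/2.8
= 2·141 + 78/18 + 19/2.8
= 282 + 4.33 + 6.79
= 293.12 mOsm/kg ≈ 293.1 mOsm/kg
Osmolar gap = measured − calculated = 319 − 293.1 = 25.9 mOsm/kg

25.9 mOsm/kg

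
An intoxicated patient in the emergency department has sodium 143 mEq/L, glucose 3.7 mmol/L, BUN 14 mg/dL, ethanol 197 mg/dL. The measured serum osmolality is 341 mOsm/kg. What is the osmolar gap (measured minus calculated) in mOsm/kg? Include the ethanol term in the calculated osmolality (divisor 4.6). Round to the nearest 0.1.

3.5 mOsm/kg

Calculated osmolality = 2·Na + glucose + BUN/2.8 + ethanol/4.6
= 2·143 + 3.7 + 14/2.8 + 197/4.6
= 286 + 3.70 + 5 + 42.83
= 337.53 mOsm/kg ≈ 337.5 mOsm/kg
Osmolar gap = measured − calculated = 341 − 337.5 = 3.5 mOsm/kg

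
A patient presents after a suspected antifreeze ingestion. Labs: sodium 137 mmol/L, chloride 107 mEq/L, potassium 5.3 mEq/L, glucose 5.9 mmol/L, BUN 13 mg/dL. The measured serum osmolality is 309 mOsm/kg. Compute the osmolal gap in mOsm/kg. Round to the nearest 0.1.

24.5 mOsm/kg

Calculated osmolality = 2·Na + glucose + BUN/2.8
= 2·137 + 5.9 + 13/2.8
= 274 + 5.90 + 4.64
= 284.54 mOsm/kg ≈ 284.5 mOsm/kg
Osmolar gap = measured − calculated = 309 − 284.5 = 24.5 mOsm/kg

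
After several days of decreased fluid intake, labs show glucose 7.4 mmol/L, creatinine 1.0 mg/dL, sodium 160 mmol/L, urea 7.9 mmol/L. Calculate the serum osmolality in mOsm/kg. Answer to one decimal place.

335.3 mOsm/kg

Calculated osmolality = 2·Na + glucose + urea
= 2·160 + 7.4 + 7.9
= 320 + 7.40 + 7.90
= 335.3 mOsm/kg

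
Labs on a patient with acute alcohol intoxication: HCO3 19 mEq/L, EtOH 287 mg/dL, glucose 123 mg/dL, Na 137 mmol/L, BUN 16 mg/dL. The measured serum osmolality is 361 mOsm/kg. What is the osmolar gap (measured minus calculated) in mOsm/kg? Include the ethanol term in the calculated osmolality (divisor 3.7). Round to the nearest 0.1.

Calculated osmolality = 2·Na + glucose/18 + BUN/2.8 + ethanol/3.7
= 2·137 + 123/18 + 16/2.8 + 287/3.7
= 274 + 6.83 + 5.71 + 77.57
= 364.11 mOsm/kg ≈ 364.1 mOsm/kg
Osmolar gap = measured − calculated = 361 − 364.1 = -3.1 mOsm/kg

-3.1 mOsm/kg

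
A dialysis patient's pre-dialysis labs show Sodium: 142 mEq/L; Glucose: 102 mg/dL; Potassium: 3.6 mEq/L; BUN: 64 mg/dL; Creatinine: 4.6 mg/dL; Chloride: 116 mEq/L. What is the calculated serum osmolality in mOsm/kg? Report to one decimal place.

312.5 mOsm/kg

Calculated osmolality = 2·Na + glucose/18 + BUN/2.8
= 2·142 + 102/18 + 64/2.8
= 284 + 5.67 + 22.86
= 312.53 mOsm/kg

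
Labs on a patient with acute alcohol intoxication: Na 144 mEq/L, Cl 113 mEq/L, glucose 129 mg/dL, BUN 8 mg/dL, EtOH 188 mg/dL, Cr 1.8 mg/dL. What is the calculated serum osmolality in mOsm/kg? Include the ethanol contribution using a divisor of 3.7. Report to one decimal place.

Calculated osmolality = 2·Na + glucose/18 + BUN/2.8 + ethanol/3.7
= 2·144 + 129/18 + 8/2.8 + 188/3.7
= 288 + 7.17 + 2.86 + 50.81
= 348.84 mOsm/kg

348.8 mOsm/kg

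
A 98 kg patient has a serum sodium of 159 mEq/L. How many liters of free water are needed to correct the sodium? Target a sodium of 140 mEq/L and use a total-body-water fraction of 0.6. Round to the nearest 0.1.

8.0 L

TBW = 0.6 · 98 = 58.8 L
Free water deficit = TBW · (Na/140 − 1)
= 58.8 · (159/140 − 1)
= 58.8 · 0.1357
= 7.98 L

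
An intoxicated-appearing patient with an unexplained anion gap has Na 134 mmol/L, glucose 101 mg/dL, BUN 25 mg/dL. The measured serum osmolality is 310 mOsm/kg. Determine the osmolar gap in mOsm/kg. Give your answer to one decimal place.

Calculated osmolality = 2·Na + glucose/18 + BUN/2.8
= 2·134 + 101/18 + 25/2.8
= 268 + 5.61 + 8.93
= 282.54 mOsm/kg ≈ 282.5 mOsm/kg
Osmolar gap = measured − calculated = 310 − 282.5 = 27.5 mOsm/kg

27.5 mOsm/kg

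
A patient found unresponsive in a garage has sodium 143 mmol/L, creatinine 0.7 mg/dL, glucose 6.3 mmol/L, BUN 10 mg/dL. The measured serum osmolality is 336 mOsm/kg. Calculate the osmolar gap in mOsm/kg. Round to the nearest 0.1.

40.1 mOsm/kg

Calculated osmolality = 2·Na + glucose + BUN/2.8
= 2·143 + 6.3 + 10/2.8
= 286 + 6.30 + 3.57
= 295.87 mOsm/kg ≈ 295.9 mOsm/kg
Osmolar gap = measured − calculated = 336 − 295.9 = 40.1 mOsm/kg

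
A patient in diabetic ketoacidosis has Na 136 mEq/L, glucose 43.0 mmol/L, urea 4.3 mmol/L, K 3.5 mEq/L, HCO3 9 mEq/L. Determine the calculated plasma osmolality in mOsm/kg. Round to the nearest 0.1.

319.3 mOsm/kg

Calculated osmolality = 2·Na + glucose + urea
= 2·136 + 43 + 4.3
= 272 + 43 + 4.30
= 319.3 mOsm/kg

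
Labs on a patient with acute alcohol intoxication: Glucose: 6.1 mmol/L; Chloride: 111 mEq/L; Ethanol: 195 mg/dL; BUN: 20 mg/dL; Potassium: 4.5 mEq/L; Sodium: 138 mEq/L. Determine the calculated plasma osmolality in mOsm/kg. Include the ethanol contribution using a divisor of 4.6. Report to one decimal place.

331.6 mOsm/kg

Calculated osmolality = 2·Na + glucose + BUN/2.8 + ethanol/4.6
= 2·138 + 6.1 + 20/2.8 + 195/4.6
= 276 + 6.10 + 7.14 + 42.39
= 331.63 mOsm/kg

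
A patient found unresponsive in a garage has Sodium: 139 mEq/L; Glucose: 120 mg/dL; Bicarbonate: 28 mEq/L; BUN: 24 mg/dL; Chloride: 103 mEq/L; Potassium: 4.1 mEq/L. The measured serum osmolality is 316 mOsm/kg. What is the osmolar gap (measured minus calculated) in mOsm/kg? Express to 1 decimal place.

Calculated osmolality = 2·Na + glucose/18 + BUN/2.8
= 2·139 + 120/18 + 24/2.8
= 278 + 6.67 + 8.57
= 293.24 mOsm/kg ≈ 293.2 mOsm/kg
Osmolar gap = measured − calculated = 316 − 293.2 = 22.8 mOsm/kg

22.8 mOsm/kg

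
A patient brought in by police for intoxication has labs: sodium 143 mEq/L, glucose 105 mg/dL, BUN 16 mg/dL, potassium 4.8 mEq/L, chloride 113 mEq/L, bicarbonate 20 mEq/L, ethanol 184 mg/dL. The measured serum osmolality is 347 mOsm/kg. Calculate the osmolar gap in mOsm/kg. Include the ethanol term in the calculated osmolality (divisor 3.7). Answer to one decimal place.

Calculated osmolality = 2·Na + glucose/18 + BUN/2.8 + ethanol/3.7
= 2·143 + 105/18 + 16/2.8 + 184/3.7
= 286 + 5.83 + 5.71 + 49.73
= 347.27 mOsm/kg ≈ 347.3 mOsm/kg
Osmolar gap = measured − calculated = 347 − 347.3 = -0.3 mOsm/kg

-0.3 mOsm/kg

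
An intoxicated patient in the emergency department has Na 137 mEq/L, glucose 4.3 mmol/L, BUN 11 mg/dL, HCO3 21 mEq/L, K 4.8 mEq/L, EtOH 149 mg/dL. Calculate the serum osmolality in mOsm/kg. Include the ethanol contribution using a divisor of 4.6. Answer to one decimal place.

314.6 mOsm/kg

Calculated osmolality = 2·Na + glucose + BUN/2.8 + ethanol/4.6
= 2·137 + 4.3 + 11/2.8 + 149/4.6
= 274 + 4.30 + 3.93 + 32.39
= 314.62 mOsm/kg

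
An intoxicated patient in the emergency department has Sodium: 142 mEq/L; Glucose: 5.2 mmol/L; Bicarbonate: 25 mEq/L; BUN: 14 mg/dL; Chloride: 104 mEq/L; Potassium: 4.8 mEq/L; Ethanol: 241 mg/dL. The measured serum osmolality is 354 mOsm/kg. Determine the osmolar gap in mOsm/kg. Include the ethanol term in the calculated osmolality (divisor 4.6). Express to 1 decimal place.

7.4 mOsm/kg

Calculated osmolality = 2·Na + glucose + BUN/2.8 + ethanol/4.6
= 2·142 + 5.2 + 14/2.8 + 241/4.6
= 284 + 5.20 + 5 + 52.39
= 346.59 mOsm/kg ≈ 346.6 mOsm/kg
Osmolar gap = measured − calculated = 354 − 346.6 = 7.4 mOsm/kg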